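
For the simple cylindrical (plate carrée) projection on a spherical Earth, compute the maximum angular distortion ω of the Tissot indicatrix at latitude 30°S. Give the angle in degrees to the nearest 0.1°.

In the plate carrée (x = Rλ, y = Rφ), meridians are true-scale (h = 1) and parallels are stretched by k = sec φ.
At 30°: h = 1.000, k = 1.155; principal scales a = 1.155, b = 1.000.
sin(ω/2) = (a − b)/(a + b) = 0.1547/2.155 = 0.07180, so ω = 2 arcsin(0.07180) ≈ 8.2°.

8.2°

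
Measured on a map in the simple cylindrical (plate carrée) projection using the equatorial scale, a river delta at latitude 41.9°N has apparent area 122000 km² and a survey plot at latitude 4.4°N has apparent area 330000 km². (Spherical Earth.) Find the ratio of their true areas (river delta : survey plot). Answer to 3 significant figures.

0.276

On the plate carrée, areal scale = h·k = 1 × sec φ, so true area = apparent × cos φ.
True area of river delta: 122000 × cos(41.9°) = 122000 × 0.7443 = 90810 km².
True area of survey plot: 330000 × cos(4.4°) = 330000 × 0.9971 = 329000 km².
Ratio = 90810 / 329000 ≈ 0.276.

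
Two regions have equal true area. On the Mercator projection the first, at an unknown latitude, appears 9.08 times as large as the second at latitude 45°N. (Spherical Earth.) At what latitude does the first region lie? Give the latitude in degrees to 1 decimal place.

76.4°

For equal true areas on Mercator, apparent areas scale as sec²φ, so the ratio is cos²φ₂ / cos²φ₁.
cos²φ₂ / cos²φ₁ = 9.08  ⇒  cos φ₁ = cos 45° / √9.08 = 0.7071/3.013 = 0.2347.
φ₁ = arccos(0.2347) ≈ 76.4°.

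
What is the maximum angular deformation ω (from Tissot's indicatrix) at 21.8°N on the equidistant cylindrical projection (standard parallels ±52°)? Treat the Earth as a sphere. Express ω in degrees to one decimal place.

23.4°

In the equirectangular projection with standard parallel φ₀ = 52° (x = Rλ cos φ₀, y = Rφ), meridians are true-scale (h = 1) and the parallel scale is k = cos φ₀ / cos φ.
At 21.8°: h = 1.000, k = 0.6631; principal scales a = 1.000, b = 0.6631.
sin(ω/2) = (a − b)/(a + b) = 0.3369/1.663 = 0.2026, so ω = 2 arcsin(0.2026) ≈ 23.4°.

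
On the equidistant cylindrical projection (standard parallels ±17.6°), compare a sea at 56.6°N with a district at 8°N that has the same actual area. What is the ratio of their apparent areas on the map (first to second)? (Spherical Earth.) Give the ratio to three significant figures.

With standard parallel φ₀ = 17.6°, the equirectangular projection gives x = Rλ cos φ₀, y = Rφ, so h = 1 and k = cos 17.6° / cos φ.
Areal scale at 56.6°: h·k = 1.000 × 1.732 = 1.732.
Areal scale at 8°: h·k = 1.000 × 0.9626 = 0.9626.
Ratio = 1.732/0.9626 ≈ 1.80.

1.80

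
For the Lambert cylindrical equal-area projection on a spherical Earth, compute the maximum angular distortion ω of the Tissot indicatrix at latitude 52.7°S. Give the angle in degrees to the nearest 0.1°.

55.1°

The Lambert cylindrical equal-area projection is the cylindrical equal-area projection with its standard parallel at the equator (φ₀ = 0). A cylindrical equal-area projection with standard parallel φ₀ has meridian scale h = cos φ / cos φ₀ and parallel scale k = cos φ₀ / cos φ (so areas are preserved, h·k = 1).
At 52.7°: h = 0.6060, k = 1.650; principal scales a = 1.650, b = 0.6060.
sin(ω/2) = (a − b)/(a + b) = 1.044/2.256 = 0.4628, so ω = 2 arcsin(0.4628) ≈ 55.1°.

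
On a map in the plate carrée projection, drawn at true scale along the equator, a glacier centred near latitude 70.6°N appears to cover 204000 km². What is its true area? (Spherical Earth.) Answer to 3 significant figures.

In the plate carrée (x = Rλ, y = Rφ), meridians are true-scale (h = 1) and parallels are stretched by k = sec φ.
Areal scale = h·k = 1 × sec φ; at 70.6°, h = 1.000, k = 3.011, so h·k = 3.011.
True area = apparent / (areal scale) = 204000 / 3.011 ≈ 67800 km².

67800 km²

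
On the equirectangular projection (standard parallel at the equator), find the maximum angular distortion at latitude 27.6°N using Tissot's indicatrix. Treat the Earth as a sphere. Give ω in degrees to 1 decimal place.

For the equirectangular projection with φ₀ = 0 (plate carrée), h = 1 along meridians and k = sec φ along parallels.
At 27.6°: h = 1.000, k = 1.128; principal scales a = 1.128, b = 1.000.
sin(ω/2) = (a − b)/(a + b) = 0.1284/2.128 = 0.06033, so ω = 2 arcsin(0.06033) ≈ 6.9°.

6.9°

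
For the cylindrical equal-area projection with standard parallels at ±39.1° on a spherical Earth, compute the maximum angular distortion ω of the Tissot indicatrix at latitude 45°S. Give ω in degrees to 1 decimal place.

For cylindrical equal-area with standard parallel φ₀, h = cos φ / cos φ₀ and k = cos φ₀ / cos φ, so h·k = 1.
At 45°: h = 0.9112, k = 1.097; principal scales a = 1.097, b = 0.9112.
sin(ω/2) = (a − b)/(a + b) = 0.1863/2.009 = 0.09276, so ω = 2 arcsin(0.09276) ≈ 10.6°.

10.6°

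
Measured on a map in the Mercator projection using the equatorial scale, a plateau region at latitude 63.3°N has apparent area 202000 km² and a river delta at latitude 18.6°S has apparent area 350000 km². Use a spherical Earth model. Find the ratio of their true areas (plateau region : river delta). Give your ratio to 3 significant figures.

Since Mercator area scale is 1/cos²φ, the true area equals the apparent area multiplied by cos²φ.
True area of plateau region: 202000 × cos²(63.3°) = 202000 × 0.2019 = 40780 km².
True area of river delta: 350000 × cos²(18.6°) = 350000 × 0.8983 = 314400 km².
Ratio = 40780 / 314400 ≈ 0.130.

0.130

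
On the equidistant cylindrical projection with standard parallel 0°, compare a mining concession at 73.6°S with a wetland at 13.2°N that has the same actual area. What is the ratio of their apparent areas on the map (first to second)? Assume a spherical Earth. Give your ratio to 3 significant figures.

For the equirectangular projection with φ₀ = 0 (plate carrée), h = 1 along meridians and k = sec φ along parallels.
Areal scale at 73.6°: h·k = 1.000 × 3.542 = 3.542.
Areal scale at 13.2°: h·k = 1.000 × 1.027 = 1.027.
Ratio = 3.542/1.027 ≈ 3.45.

3.45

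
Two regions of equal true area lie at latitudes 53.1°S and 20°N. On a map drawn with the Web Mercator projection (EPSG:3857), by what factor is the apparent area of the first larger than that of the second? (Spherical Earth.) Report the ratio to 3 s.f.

2.45

On Mercator, area is exaggerated by sec²φ = 1/cos²φ.
At 53.1°: sec²(53.1°) = 1/0.6004² = 2.774.
At 20°: sec²(20°) = 1/0.9397² = 1.132.
Ratio = 2.774/1.132 = cos²(20°)/cos²(53.1°) ≈ 2.45.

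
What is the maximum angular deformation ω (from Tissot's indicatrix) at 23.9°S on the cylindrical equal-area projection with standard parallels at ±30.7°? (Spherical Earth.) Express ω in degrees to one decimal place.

7.0°

For cylindrical equal-area with standard parallel φ₀, h = cos φ / cos φ₀ and k = cos φ₀ / cos φ, so h·k = 1.
At 23.9°: h = 1.063, k = 0.9405; principal scales a = 1.063, b = 0.9405.
sin(ω/2) = (a − b)/(a + b) = 0.1228/2.004 = 0.06127, so ω = 2 arcsin(0.06127) ≈ 7.0°.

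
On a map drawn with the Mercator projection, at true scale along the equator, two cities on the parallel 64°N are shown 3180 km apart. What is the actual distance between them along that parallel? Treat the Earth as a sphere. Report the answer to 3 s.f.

1390 km

For Mercator, h = k = sec φ (a conformal cylindrical projection has a single point scale, 1/cos φ).
Along the parallel at 64°, map distances are exaggerated by k = sec 64° = 2.281.
True distance = 3180 / 2.281 = 3180 × cos 64° ≈ 1390 km.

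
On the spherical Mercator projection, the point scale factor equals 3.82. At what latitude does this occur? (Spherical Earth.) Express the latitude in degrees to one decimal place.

74.8°

Mercator scale is k = sec φ = 1/cos φ.
1/cos φ = 3.82  ⇒  cos φ = 0.2618  ⇒  φ = arccos(0.2618) ≈ 74.8°.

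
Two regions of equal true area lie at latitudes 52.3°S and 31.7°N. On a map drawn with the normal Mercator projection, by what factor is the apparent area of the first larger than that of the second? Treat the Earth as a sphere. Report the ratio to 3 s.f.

On Mercator, area is exaggerated by sec²φ = 1/cos²φ.
At 52.3°: sec²(52.3°) = 1/0.6115² = 2.674.
At 31.7°: sec²(31.7°) = 1/0.8508² = 1.381.
Ratio = 2.674/1.381 = cos²(31.7°)/cos²(52.3°) ≈ 1.94.

1.94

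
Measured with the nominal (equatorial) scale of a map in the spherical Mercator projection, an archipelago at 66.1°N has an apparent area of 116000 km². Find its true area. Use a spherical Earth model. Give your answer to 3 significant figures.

19000 km²

The Mercator projection is conformal; its linear scale factor is the same in every direction and equals sec φ = 1/cos φ.
Areal scale = k² = sec²φ = 1/cos²(66.1°) = 1/0.4051² = 6.092.
True area = apparent / (areal scale) = 116000 / 6.092 ≈ 19000 km².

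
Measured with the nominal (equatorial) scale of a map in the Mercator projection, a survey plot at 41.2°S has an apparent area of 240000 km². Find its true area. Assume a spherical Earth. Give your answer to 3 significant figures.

Mercator is conformal, so the point scale is isotropic: h = k = sec φ = 1/cos φ.
Areal scale = k² = sec²φ = 1/cos²(41.2°) = 1/0.7524² = 1.766.
True area = apparent / (areal scale) = 240000 / 1.766 ≈ 136000 km².

136000 km²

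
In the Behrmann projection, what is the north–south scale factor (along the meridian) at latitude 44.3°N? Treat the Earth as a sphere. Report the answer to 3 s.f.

The Behrmann projection is cylindrical equal-area with φ₀ = 30°. Cylindrical equal-area (φ₀ = 30°): h = cos φ / cos 30° along meridians, k = cos 30° / cos φ along parallels; h·k = 1.
h = cos 44.3° / cos 30° = 0.7157/0.8660 = 0.8264.

0.826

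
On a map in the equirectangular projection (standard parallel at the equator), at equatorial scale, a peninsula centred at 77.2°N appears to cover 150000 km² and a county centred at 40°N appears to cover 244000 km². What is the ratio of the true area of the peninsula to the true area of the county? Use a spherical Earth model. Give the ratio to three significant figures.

On the plate carrée, areal scale = h·k = 1 × sec φ, so true area = apparent × cos φ.
True area of peninsula: 150000 × cos(77.2°) = 150000 × 0.2215 = 33230 km².
True area of county: 244000 × cos(40°) = 244000 × 0.7660 = 186900 km².
Ratio = 33230 / 186900 ≈ 0.178.

0.178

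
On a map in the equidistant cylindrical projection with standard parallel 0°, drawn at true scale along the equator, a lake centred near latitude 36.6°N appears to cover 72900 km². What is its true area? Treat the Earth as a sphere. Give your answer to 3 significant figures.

58500 km²

Plate carrée maps x = Rλ, y = Rφ. The meridian scale is h = 1 and the parallel scale is k = 1/cos φ = sec φ.
Areal scale = h·k = 1 × sec φ; at 36.6°, h = 1.000, k = 1.246, so h·k = 1.246.
True area = apparent / (areal scale) = 72900 / 1.246 ≈ 58500 km².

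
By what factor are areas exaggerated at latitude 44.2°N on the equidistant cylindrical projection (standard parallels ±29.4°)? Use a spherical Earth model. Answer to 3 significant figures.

The equidistant cylindrical projection with φ₀ = 29.4° has h = 1 (meridians true) and k = cos φ₀ / cos φ along parallels.
Areal scale = h·k = 1 × cos φ₀ / cos φ; at 44.2°, h = 1.000, k = 1.215, so h·k = 1.215.

1.22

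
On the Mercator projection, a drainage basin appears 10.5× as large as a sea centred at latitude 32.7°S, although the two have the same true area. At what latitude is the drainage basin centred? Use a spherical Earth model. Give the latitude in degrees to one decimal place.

74.9°

On Mercator, (apparent₁)/(apparent₂) = sec²φ₁ / sec²φ₂ when true areas are equal.
cos²φ₂ / cos²φ₁ = 10.5  ⇒  cos φ₁ = cos 32.7° / √10.5 = 0.8415/3.240 = 0.2597.
φ₁ = arccos(0.2597) ≈ 74.9°.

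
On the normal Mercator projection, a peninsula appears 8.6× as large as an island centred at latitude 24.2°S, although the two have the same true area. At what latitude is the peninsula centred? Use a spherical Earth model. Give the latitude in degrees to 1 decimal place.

71.9°

On Mercator, (apparent₁)/(apparent₂) = sec²φ₁ / sec²φ₂ when true areas are equal.
cos²φ₂ / cos²φ₁ = 8.6  ⇒  cos φ₁ = cos 24.2° / √8.6 = 0.9121/2.933 = 0.3110.
φ₁ = arccos(0.3110) ≈ 71.9°.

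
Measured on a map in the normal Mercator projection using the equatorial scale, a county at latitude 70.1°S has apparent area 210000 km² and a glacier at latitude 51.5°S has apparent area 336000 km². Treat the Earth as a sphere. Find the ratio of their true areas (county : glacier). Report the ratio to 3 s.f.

Since Mercator area scale is 1/cos²φ, the true area equals the apparent area multiplied by cos²φ.
True area of county: 210000 × cos²(70.1°) = 210000 × 0.1159 = 24330 km².
True area of glacier: 336000 × cos²(51.5°) = 336000 × 0.3875 = 130200 km².
Ratio = 24330 / 130200 ≈ 0.187.

0.187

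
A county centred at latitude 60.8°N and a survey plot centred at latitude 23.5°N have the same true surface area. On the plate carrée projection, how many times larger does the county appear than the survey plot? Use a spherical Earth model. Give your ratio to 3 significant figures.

For the equirectangular projection with φ₀ = 0 (plate carrée), h = 1 along meridians and k = sec φ along parallels.
Areal scale at 60.8°: h·k = 1.000 × 2.050 = 2.050.
Areal scale at 23.5°: h·k = 1.000 × 1.090 = 1.090.
Ratio = 2.050/1.090 ≈ 1.88.

1.88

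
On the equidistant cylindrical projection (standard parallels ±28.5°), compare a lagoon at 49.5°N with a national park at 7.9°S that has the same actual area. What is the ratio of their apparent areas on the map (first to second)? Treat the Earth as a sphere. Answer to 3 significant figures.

1.53

In the equirectangular projection with standard parallel φ₀ = 28.5° (x = Rλ cos φ₀, y = Rφ), meridians are true-scale (h = 1) and the parallel scale is k = cos φ₀ / cos φ.
Areal scale at 49.5°: h·k = 1.000 × 1.353 = 1.353.
Areal scale at 7.9°: h·k = 1.000 × 0.8872 = 0.8872.
Ratio = 1.353/0.8872 ≈ 1.53.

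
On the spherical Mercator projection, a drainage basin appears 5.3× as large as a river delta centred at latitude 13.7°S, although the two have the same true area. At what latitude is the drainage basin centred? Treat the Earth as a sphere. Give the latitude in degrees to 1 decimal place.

65.0°

For equal true areas on Mercator, apparent areas scale as sec²φ, so the ratio is cos²φ₂ / cos²φ₁.
cos²φ₂ / cos²φ₁ = 5.3  ⇒  cos φ₁ = cos 13.7° / √5.3 = 0.9715/2.302 = 0.4220.
φ₁ = arccos(0.4220) ≈ 65.0°.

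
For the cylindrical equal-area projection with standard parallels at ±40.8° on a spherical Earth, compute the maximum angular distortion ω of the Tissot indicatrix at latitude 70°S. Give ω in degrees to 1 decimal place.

82.7°

For cylindrical equal-area with standard parallel φ₀, h = cos φ / cos φ₀ and k = cos φ₀ / cos φ, so h·k = 1.
At 70°: h = 0.4518, k = 2.213; principal scales a = 2.213, b = 0.4518.
sin(ω/2) = (a − b)/(a + b) = 1.761/2.665 = 0.6609, so ω = 2 arcsin(0.6609) ≈ 82.7°.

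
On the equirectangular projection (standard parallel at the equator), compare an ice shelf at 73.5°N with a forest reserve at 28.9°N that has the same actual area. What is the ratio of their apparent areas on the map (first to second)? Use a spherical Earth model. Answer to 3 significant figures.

3.08

For the equirectangular projection with φ₀ = 0 (plate carrée), h = 1 along meridians and k = sec φ along parallels.
Areal scale at 73.5°: h·k = 1.000 × 3.521 = 3.521.
Areal scale at 28.9°: h·k = 1.000 × 1.142 = 1.142.
Ratio = 3.521/1.142 ≈ 3.08.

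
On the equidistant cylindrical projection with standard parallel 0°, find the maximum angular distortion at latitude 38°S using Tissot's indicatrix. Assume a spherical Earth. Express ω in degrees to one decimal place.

13.6°

For the equirectangular projection with φ₀ = 0 (plate carrée), h = 1 along meridians and k = sec φ along parallels.
At 38°: h = 1.000, k = 1.269; principal scales a = 1.269, b = 1.000.
sin(ω/2) = (a − b)/(a + b) = 0.2690/2.269 = 0.1186, so ω = 2 arcsin(0.1186) ≈ 13.6°.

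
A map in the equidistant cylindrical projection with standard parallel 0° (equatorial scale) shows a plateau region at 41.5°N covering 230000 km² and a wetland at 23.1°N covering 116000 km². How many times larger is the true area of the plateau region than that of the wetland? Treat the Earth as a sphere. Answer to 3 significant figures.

1.61

On the plate carrée, areal scale = h·k = 1 × sec φ, so true area = apparent × cos φ.
True area of plateau region: 230000 × cos(41.5°) = 230000 × 0.7490 = 172300 km².
True area of wetland: 116000 × cos(23.1°) = 116000 × 0.9198 = 106700 km².
Ratio = 172300 / 106700 ≈ 1.61.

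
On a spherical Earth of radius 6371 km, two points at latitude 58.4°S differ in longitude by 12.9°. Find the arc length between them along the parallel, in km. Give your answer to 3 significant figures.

Arc length along a parallel = R cos φ · Δλ (with Δλ in radians).
= 6371 × cos 58.4° × (12.9° × π/180) = 6371 × 0.5240 × 0.2251 ≈ 752 km.

752 km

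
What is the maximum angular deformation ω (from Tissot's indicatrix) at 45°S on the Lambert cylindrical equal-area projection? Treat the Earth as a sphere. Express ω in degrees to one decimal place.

38.9°

The Lambert cylindrical equal-area projection is the cylindrical equal-area projection with its standard parallel at the equator (φ₀ = 0). Cylindrical equal-area (φ₀ = 0°): h = cos φ / cos 0° along meridians, k = cos 0° / cos φ along parallels; h·k = 1.
At 45°: h = 0.7071, k = 1.414; principal scales a = 1.414, b = 0.7071.
sin(ω/2) = (a − b)/(a + b) = 0.7071/2.121 = 0.3333, so ω = 2 arcsin(0.3333) ≈ 38.9°.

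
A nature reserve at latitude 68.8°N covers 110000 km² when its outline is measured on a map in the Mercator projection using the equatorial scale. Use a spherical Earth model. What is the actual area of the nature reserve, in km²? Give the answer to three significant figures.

14400 km²

For Mercator, h = k = sec φ (a conformal cylindrical projection has a single point scale, 1/cos φ).
Areal scale = k² = sec²φ = 1/cos²(68.8°) = 1/0.3616² = 7.647.
True area = apparent / (areal scale) = 110000 / 7.647 ≈ 14400 km².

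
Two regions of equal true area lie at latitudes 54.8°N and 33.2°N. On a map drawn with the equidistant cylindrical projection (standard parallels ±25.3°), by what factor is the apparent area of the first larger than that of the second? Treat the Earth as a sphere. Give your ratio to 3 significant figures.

In the equirectangular projection with standard parallel φ₀ = 25.3° (x = Rλ cos φ₀, y = Rφ), meridians are true-scale (h = 1) and the parallel scale is k = cos φ₀ / cos φ.
Areal scale at 54.8°: h·k = 1.000 × 1.568 = 1.568.
Areal scale at 33.2°: h·k = 1.000 × 1.080 = 1.080.
Ratio = 1.568/1.080 ≈ 1.45.

1.45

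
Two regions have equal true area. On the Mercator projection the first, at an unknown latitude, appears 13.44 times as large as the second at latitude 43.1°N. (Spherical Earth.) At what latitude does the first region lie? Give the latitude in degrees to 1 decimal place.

On Mercator, (apparent₁)/(apparent₂) = sec²φ₁ / sec²φ₂ when true areas are equal.
cos²φ₂ / cos²φ₁ = 13.44  ⇒  cos φ₁ = cos 43.1° / √13.44 = 0.7302/3.666 = 0.1992.
φ₁ = arccos(0.1992) ≈ 78.5°.

78.5°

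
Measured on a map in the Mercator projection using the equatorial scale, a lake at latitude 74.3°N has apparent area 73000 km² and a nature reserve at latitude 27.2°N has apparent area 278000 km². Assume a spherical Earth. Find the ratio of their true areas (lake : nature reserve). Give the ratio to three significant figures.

0.0243

Since Mercator area scale is 1/cos²φ, the true area equals the apparent area multiplied by cos²φ.
True area of lake: 73000 × cos²(74.3°) = 73000 × 0.07322 = 5345 km².
True area of nature reserve: 278000 × cos²(27.2°) = 278000 × 0.7911 = 219900 km².
Ratio = 5345 / 219900 ≈ 0.0243.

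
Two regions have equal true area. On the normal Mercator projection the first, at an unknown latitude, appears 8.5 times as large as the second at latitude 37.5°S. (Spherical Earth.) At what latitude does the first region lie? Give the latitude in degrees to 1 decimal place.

74.2°

Mercator areal scale is sec²φ, so apparent-area ratio = sec²φ₁ / sec²φ₂ = cos²φ₂ / cos²φ₁.
cos²φ₂ / cos²φ₁ = 8.5  ⇒  cos φ₁ = cos 37.5° / √8.5 = 0.7934/2.915 = 0.2721.
φ₁ = arccos(0.2721) ≈ 74.2°.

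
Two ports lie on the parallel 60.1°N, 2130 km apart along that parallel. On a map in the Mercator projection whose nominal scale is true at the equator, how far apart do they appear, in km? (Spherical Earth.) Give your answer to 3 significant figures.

4270 km

For Mercator, h = k = sec φ (a conformal cylindrical projection has a single point scale, 1/cos φ).
Along the parallel, k = sec 60.1° = 1/0.4985 = 2.006.
Map distance = 2130 × 2.006 ≈ 4270 km.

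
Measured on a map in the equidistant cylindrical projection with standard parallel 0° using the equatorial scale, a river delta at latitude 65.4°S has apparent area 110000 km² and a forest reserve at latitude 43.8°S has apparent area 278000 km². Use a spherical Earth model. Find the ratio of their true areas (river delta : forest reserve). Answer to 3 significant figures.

On the plate carrée, areal scale = h·k = 1 × sec φ, so true area = apparent × cos φ.
True area of river delta: 110000 × cos(65.4°) = 110000 × 0.4163 = 45790 km².
True area of forest reserve: 278000 × cos(43.8°) = 278000 × 0.7218 = 200600 km².
Ratio = 45790 / 200600 ≈ 0.228.

0.228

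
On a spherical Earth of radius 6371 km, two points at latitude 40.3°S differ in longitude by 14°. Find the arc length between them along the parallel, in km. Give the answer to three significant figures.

Arc length along a parallel = R cos φ · Δλ (with Δλ in radians).
= 6371 × cos 40.3° × (14° × π/180) = 6371 × 0.7627 × 0.2443 ≈ 1190 km.

1190 km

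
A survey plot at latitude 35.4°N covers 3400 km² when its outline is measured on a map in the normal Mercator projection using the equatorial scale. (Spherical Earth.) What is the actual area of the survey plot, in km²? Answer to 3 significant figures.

2260 km²

The Mercator projection is conformal; its linear scale factor is the same in every direction and equals sec φ = 1/cos φ.
Areal scale = k² = sec²φ = 1/cos²(35.4°) = 1/0.8151² = 1.505.
True area = apparent / (areal scale) = 3400 / 1.505 ≈ 2260 km².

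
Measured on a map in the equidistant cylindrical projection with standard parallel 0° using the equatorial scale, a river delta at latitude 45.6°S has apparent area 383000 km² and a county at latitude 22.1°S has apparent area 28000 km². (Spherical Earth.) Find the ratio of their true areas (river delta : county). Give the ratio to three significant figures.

Plate carrée has h = 1 and k = sec φ, giving areal scale sec φ; true area = (apparent area) · cos φ.
True area of river delta: 383000 × cos(45.6°) = 383000 × 0.6997 = 268000 km².
True area of county: 28000 × cos(22.1°) = 28000 × 0.9265 = 25940 km².
Ratio = 268000 / 25940 ≈ 10.3.

10.3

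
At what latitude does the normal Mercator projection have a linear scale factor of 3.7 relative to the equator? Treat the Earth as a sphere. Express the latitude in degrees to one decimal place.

74.3°

Mercator scale is k = sec φ = 1/cos φ.
1/cos φ = 3.7  ⇒  cos φ = 0.2703  ⇒  φ = arccos(0.2703) ≈ 74.3°.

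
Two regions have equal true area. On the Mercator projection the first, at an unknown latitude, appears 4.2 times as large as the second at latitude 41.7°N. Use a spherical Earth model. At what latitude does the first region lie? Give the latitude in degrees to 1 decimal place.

68.6°

For equal true areas on Mercator, apparent areas scale as sec²φ, so the ratio is cos²φ₂ / cos²φ₁.
cos²φ₂ / cos²φ₁ = 4.2  ⇒  cos φ₁ = cos 41.7° / √4.2 = 0.7466/2.049 = 0.3643.
φ₁ = arccos(0.3643) ≈ 68.6°.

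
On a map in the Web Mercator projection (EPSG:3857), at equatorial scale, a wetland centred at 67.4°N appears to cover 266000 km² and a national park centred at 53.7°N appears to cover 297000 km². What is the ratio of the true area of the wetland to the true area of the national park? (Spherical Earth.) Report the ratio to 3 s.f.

Since Mercator area scale is 1/cos²φ, the true area equals the apparent area multiplied by cos²φ.
True area of wetland: 266000 × cos²(67.4°) = 266000 × 0.1477 = 39280 km².
True area of national park: 297000 × cos²(53.7°) = 297000 × 0.3505 = 104100 km².
Ratio = 39280 / 104100 ≈ 0.377.

0.377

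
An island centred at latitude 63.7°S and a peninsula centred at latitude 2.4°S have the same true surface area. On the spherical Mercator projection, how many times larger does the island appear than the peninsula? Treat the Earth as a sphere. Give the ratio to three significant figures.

On Mercator, area is exaggerated by sec²φ = 1/cos²φ.
At 63.7°: sec²(63.7°) = 1/0.4431² = 5.094.
At 2.4°: sec²(2.4°) = 1/0.9991² = 1.002.
Ratio = 5.094/1.002 = cos²(2.4°)/cos²(63.7°) ≈ 5.08.

5.08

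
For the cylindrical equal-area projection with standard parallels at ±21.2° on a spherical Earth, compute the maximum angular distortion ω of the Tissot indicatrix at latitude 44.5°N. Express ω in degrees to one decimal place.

Cylindrical equal-area (φ₀ = 21.2°): h = cos φ / cos 21.2° along meridians, k = cos 21.2° / cos φ along parallels; h·k = 1.
At 44.5°: h = 0.7650, k = 1.307; principal scales a = 1.307, b = 0.7650.
sin(ω/2) = (a − b)/(a + b) = 0.5421/2.072 = 0.2616, so ω = 2 arcsin(0.2616) ≈ 30.3°.

30.3°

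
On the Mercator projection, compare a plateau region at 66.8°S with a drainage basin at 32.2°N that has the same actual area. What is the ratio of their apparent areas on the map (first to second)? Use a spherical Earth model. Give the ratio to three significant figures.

Mercator areal scale is sec²φ.
At 66.8°: sec²(66.8°) = 1/0.3939² = 6.444.
At 32.2°: sec²(32.2°) = 1/0.8462² = 1.397.
Ratio = 6.444/1.397 = cos²(32.2°)/cos²(66.8°) ≈ 4.61.

4.61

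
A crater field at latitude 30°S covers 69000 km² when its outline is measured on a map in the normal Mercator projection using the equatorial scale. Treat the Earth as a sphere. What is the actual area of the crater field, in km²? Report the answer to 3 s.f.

51800 km²

For Mercator, h = k = sec φ (a conformal cylindrical projection has a single point scale, 1/cos φ).
Areal scale = k² = sec²φ = 1/cos²(30°) = 1/0.8660² = 1.333.
True area = apparent / (areal scale) = 69000 / 1.333 ≈ 51800 km².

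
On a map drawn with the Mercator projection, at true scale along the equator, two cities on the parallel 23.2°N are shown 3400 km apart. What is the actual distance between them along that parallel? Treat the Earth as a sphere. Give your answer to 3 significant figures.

3130 km

The Mercator projection is conformal; its linear scale factor is the same in every direction and equals sec φ = 1/cos φ.
Along the parallel at 23.2°, map distances are exaggerated by k = sec 23.2° = 1.088.
True distance = 3400 / 1.088 = 3400 × cos 23.2° ≈ 3130 km.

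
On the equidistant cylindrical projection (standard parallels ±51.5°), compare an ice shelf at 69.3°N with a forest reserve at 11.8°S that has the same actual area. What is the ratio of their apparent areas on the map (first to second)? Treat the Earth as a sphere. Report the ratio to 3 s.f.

2.77

The equidistant cylindrical projection with φ₀ = 51.5° has h = 1 (meridians true) and k = cos φ₀ / cos φ along parallels.
Areal scale at 69.3°: h·k = 1.000 × 1.761 = 1.761.
Areal scale at 11.8°: h·k = 1.000 × 0.6360 = 0.6360.
Ratio = 1.761/0.6360 ≈ 2.77.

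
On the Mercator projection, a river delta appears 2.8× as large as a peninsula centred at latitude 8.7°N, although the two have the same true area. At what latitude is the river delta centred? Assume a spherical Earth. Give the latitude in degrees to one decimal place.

For equal true areas on Mercator, apparent areas scale as sec²φ, so the ratio is cos²φ₂ / cos²φ₁.
cos²φ₂ / cos²φ₁ = 2.8  ⇒  cos φ₁ = cos 8.7° / √2.8 = 0.9885/1.673 = 0.5907.
φ₁ = arccos(0.5907) ≈ 53.8°.

53.8°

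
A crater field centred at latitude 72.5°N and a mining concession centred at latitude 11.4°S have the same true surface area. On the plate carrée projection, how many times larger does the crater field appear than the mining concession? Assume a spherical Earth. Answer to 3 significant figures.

3.26

Plate carrée maps x = Rλ, y = Rφ. The meridian scale is h = 1 and the parallel scale is k = 1/cos φ = sec φ.
Areal scale at 72.5°: h·k = 1.000 × 3.326 = 3.326.
Areal scale at 11.4°: h·k = 1.000 × 1.020 = 1.020.
Ratio = 3.326/1.020 ≈ 3.26.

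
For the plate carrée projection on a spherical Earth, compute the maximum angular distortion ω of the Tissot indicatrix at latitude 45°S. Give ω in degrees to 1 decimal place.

19.8°

Plate carrée maps x = Rλ, y = Rφ. The meridian scale is h = 1 and the parallel scale is k = 1/cos φ = sec φ.
At 45°: h = 1.000, k = 1.414; principal scales a = 1.414, b = 1.000.
sin(ω/2) = (a − b)/(a + b) = 0.4142/2.414 = 0.1716, so ω = 2 arcsin(0.1716) ≈ 19.8°.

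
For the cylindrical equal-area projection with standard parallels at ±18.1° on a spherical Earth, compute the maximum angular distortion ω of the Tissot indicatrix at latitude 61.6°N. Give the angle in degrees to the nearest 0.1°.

A cylindrical equal-area projection with standard parallel φ₀ has meridian scale h = cos φ / cos φ₀ and parallel scale k = cos φ₀ / cos φ (so areas are preserved, h·k = 1).
At 61.6°: h = 0.5004, k = 1.998; principal scales a = 1.998, b = 0.5004.
sin(ω/2) = (a − b)/(a + b) = 1.498/2.499 = 0.5995, so ω = 2 arcsin(0.5995) ≈ 73.7°.

73.7°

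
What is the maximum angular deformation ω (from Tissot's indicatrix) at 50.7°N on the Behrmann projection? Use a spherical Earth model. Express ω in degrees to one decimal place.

35.3°

Behrmann is a cylindrical equal-area projection with standard parallels at ±30°. For cylindrical equal-area with standard parallel φ₀, h = cos φ / cos φ₀ and k = cos φ₀ / cos φ, so h·k = 1.
At 50.7°: h = 0.7314, k = 1.367; principal scales a = 1.367, b = 0.7314.
sin(ω/2) = (a − b)/(a + b) = 0.6359/2.099 = 0.3030, so ω = 2 arcsin(0.3030) ≈ 35.3°.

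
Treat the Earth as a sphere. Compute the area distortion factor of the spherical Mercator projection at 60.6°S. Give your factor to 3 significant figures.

4.15

Mercator is conformal, so the point scale is isotropic: h = k = sec φ = 1/cos φ.
Areal scale = k² = sec²φ = 1/cos²(60.6°) = 1/0.4909² = 4.150.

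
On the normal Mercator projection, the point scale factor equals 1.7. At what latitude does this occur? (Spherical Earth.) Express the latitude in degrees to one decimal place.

Mercator scale is k = sec φ = 1/cos φ.
1/cos φ = 1.7  ⇒  cos φ = 0.5882  ⇒  φ = arccos(0.5882) ≈ 54.0°.

54.0°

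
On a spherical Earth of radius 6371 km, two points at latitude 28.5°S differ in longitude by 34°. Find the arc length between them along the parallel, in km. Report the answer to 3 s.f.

Arc length along a parallel = R cos φ · Δλ (with Δλ in radians).
= 6371 × cos 28.5° × (34° × π/180) = 6371 × 0.8788 × 0.5934 ≈ 3320 km.

3320 km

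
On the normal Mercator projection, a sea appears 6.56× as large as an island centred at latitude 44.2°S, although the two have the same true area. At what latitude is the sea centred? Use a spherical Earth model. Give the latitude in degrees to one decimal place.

73.7°

On Mercator, (apparent₁)/(apparent₂) = sec²φ₁ / sec²φ₂ when true areas are equal.
cos²φ₂ / cos²φ₁ = 6.56  ⇒  cos φ₁ = cos 44.2° / √6.56 = 0.7169/2.561 = 0.2799.
φ₁ = arccos(0.2799) ≈ 73.7°.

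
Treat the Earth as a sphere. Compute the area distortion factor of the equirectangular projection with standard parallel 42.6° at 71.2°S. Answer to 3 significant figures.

With standard parallel φ₀ = 42.6°, the equirectangular projection gives x = Rλ cos φ₀, y = Rφ, so h = 1 and k = cos 42.6° / cos φ.
Areal scale = h·k = 1 × cos φ₀ / cos φ; at 71.2°, h = 1.000, k = 2.284, so h·k = 2.284.

2.28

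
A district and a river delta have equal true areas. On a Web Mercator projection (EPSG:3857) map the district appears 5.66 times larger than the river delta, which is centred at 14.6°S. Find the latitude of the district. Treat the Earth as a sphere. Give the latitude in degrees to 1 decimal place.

Mercator areal scale is sec²φ, so apparent-area ratio = sec²φ₁ / sec²φ₂ = cos²φ₂ / cos²φ₁.
cos²φ₂ / cos²φ₁ = 5.66  ⇒  cos φ₁ = cos 14.6° / √5.66 = 0.9677/2.379 = 0.4068.
φ₁ = arccos(0.4068) ≈ 66.0°.

66.0°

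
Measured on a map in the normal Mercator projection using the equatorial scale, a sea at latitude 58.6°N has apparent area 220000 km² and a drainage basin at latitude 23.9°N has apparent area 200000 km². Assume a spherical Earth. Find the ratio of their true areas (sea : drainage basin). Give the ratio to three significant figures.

0.357

Mercator's areal exaggeration is sec²φ; hence true area = (apparent area) · cos²φ.
True area of sea: 220000 × cos²(58.6°) = 220000 × 0.2715 = 59720 km².
True area of drainage basin: 200000 × cos²(23.9°) = 200000 × 0.8359 = 167200 km².
Ratio = 59720 / 167200 ≈ 0.357.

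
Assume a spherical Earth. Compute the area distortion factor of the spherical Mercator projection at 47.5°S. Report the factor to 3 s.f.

2.19

Mercator is conformal, so the point scale is isotropic: h = k = sec φ = 1/cos φ.
Areal scale = k² = sec²φ = 1/cos²(47.5°) = 1/0.6756² = 2.191.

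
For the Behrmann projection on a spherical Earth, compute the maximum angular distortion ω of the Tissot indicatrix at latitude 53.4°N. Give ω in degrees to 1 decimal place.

41.8°

The Behrmann projection is cylindrical equal-area with φ₀ = 30°. A cylindrical equal-area projection with standard parallel φ₀ has meridian scale h = cos φ / cos φ₀ and parallel scale k = cos φ₀ / cos φ (so areas are preserved, h·k = 1).
At 53.4°: h = 0.6885, k = 1.453; principal scales a = 1.453, b = 0.6885.
sin(ω/2) = (a − b)/(a + b) = 0.7641/2.141 = 0.3569, so ω = 2 arcsin(0.3569) ≈ 41.8°.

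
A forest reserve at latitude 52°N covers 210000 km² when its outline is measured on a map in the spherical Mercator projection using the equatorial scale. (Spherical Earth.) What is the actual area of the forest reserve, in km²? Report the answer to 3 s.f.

The Mercator projection is conformal; its linear scale factor is the same in every direction and equals sec φ = 1/cos φ.
Areal scale = k² = sec²φ = 1/cos²(52°) = 1/0.6157² = 2.638.
True area = apparent / (areal scale) = 210000 / 2.638 ≈ 79600 km².

79600 km²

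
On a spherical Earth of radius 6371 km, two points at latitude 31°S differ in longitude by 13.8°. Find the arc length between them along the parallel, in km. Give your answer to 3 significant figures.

Arc length along a parallel = R cos φ · Δλ (with Δλ in radians).
= 6371 × cos 31° × (13.8° × π/180) = 6371 × 0.8572 × 0.2409 ≈ 1320 km.

1320 km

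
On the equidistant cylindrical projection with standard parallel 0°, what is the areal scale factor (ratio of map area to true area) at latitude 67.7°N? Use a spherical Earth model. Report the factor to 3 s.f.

In the plate carrée (x = Rλ, y = Rφ), meridians are true-scale (h = 1) and parallels are stretched by k = sec φ.
Areal scale = h·k = 1 × sec φ; at 67.7°, h = 1.000, k = 2.635, so h·k = 2.635.

2.64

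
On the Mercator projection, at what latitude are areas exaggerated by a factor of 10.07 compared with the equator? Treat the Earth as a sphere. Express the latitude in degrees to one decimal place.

71.6°

Mercator areal scale is sec²φ.
sec²φ = 10.07  ⇒  cos²φ = 0.09930  ⇒  cos φ = 0.3151.
φ = arccos(0.3151) ≈ 71.6°.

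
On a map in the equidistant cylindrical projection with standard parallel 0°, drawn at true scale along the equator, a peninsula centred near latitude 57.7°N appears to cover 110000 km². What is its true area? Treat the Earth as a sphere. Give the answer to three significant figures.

58800 km²

Plate carrée maps x = Rλ, y = Rφ. The meridian scale is h = 1 and the parallel scale is k = 1/cos φ = sec φ.
Areal scale = h·k = 1 × sec φ; at 57.7°, h = 1.000, k = 1.871, so h·k = 1.871.
True area = apparent / (areal scale) = 110000 / 1.871 ≈ 58800 km².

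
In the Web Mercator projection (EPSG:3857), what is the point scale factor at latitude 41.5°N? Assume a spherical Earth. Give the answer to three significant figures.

1.34

For Mercator, h = k = sec φ (a conformal cylindrical projection has a single point scale, 1/cos φ).
k = 1/cos 41.5° = 1/0.7490 = 1.335.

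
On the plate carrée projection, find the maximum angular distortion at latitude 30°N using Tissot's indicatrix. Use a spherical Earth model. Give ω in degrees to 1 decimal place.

For the equirectangular projection with φ₀ = 0 (plate carrée), h = 1 along meridians and k = sec φ along parallels.
At 30°: h = 1.000, k = 1.155; principal scales a = 1.155, b = 1.000.
sin(ω/2) = (a − b)/(a + b) = 0.1547/2.155 = 0.07180, so ω = 2 arcsin(0.07180) ≈ 8.2°.

8.2°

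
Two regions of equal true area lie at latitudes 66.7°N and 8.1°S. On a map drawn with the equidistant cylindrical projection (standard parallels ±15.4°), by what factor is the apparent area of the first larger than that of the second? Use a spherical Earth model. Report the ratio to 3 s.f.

2.50

With standard parallel φ₀ = 15.4°, the equirectangular projection gives x = Rλ cos φ₀, y = Rφ, so h = 1 and k = cos 15.4° / cos φ.
Areal scale at 66.7°: h·k = 1.000 × 2.437 = 2.437.
Areal scale at 8.1°: h·k = 1.000 × 0.9738 = 0.9738.
Ratio = 2.437/0.9738 ≈ 2.50.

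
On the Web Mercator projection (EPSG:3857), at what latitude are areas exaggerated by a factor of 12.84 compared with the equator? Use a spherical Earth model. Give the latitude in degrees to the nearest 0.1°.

Mercator areal scale is sec²φ.
sec²φ = 12.84  ⇒  cos²φ = 0.07788  ⇒  cos φ = 0.2791.
φ = arccos(0.2791) ≈ 73.8°.

73.8°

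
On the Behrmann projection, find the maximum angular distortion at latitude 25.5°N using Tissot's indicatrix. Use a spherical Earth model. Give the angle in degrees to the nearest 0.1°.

Behrmann is a cylindrical equal-area projection with standard parallels at ±30°. For cylindrical equal-area with standard parallel φ₀, h = cos φ / cos φ₀ and k = cos φ₀ / cos φ, so h·k = 1.
At 25.5°: h = 1.042, k = 0.9595; principal scales a = 1.042, b = 0.9595.
sin(ω/2) = (a − b)/(a + b) = 0.08272/2.002 = 0.04133, so ω = 2 arcsin(0.04133) ≈ 4.7°.

4.7°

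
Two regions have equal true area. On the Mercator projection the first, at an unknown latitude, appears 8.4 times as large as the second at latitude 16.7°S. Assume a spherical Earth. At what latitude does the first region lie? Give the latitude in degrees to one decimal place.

70.7°

For equal true areas on Mercator, apparent areas scale as sec²φ, so the ratio is cos²φ₂ / cos²φ₁.
cos²φ₂ / cos²φ₁ = 8.4  ⇒  cos φ₁ = cos 16.7° / √8.4 = 0.9578/2.898 = 0.3305.
φ₁ = arccos(0.3305) ≈ 70.7°.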